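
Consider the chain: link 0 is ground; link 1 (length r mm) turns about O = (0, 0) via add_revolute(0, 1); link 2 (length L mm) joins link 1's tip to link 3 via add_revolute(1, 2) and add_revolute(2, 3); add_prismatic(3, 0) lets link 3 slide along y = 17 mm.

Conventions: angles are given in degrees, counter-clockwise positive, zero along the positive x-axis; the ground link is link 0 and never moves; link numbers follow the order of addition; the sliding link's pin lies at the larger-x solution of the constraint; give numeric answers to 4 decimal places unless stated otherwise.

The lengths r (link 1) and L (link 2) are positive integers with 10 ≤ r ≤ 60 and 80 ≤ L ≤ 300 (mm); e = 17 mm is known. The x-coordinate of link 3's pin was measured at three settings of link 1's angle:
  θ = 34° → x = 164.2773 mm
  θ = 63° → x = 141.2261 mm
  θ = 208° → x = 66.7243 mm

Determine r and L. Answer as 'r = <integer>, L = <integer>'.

constraint per measurement: (x − r cos θ)² + (r sin θ − e)² = L²
subtracting the θ₁ and θ₂ equations cancels the r² and L² terms:
r = (x₁² − x₂²) / (2[(x₁cos θ₁ + e sin θ₁) − (x₂cos θ₂ + e sin θ₂)]) = 53.0001 → r = 53
L² = (x₁ − r cos θ₁)² + (r sin θ₁ − e)² = 14641.0080 → L = 121.0000 → L = 121
check at θ₃=208°: x = 66.7243 (printed 66.7243) ✓

r = 53, L = 121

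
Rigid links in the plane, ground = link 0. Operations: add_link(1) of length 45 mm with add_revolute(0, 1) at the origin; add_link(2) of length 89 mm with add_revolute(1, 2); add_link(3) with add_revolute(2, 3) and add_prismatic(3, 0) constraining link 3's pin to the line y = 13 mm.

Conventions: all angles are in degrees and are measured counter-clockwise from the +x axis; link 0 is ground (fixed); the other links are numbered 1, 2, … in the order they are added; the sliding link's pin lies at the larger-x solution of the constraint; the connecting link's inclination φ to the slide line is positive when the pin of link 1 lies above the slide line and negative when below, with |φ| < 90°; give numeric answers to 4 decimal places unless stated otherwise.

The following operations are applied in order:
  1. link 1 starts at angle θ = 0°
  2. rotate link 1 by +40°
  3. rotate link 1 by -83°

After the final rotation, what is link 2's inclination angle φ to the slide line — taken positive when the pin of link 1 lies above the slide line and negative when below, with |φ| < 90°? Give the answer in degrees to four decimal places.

geometry: r = 45 mm, L = 89 mm, e = 13 mm; θ starts at 0°
rotate link 1 by +40°: θ ← 0° +40° = 40°
rotate link 1 by -83°: θ ← 40° -83° = -43°
h = r sin θ − e = -30.689926 − 13 = -43.689926
sin φ = h / L = -43.689926 / 89 = -0.49089805
φ = arcsin(-0.49089805) = -29.399625°

-29.3996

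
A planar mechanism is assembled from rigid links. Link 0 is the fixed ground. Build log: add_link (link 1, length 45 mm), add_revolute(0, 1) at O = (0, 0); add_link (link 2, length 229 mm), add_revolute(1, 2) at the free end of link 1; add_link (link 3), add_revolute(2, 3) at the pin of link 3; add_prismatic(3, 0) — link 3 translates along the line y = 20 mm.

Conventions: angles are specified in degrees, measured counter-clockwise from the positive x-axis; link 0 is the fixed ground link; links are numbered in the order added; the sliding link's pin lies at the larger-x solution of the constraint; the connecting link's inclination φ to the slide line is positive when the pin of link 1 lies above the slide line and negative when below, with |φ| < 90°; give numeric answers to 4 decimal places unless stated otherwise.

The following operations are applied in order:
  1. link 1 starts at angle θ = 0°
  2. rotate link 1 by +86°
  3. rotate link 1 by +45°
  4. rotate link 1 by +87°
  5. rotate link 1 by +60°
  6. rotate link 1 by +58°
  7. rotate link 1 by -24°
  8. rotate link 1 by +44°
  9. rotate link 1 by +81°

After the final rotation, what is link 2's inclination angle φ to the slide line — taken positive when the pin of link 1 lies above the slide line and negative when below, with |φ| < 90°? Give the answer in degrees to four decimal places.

geometry: r = 45 mm, L = 229 mm, e = 20 mm; θ starts at 0°
rotate link 1 by +86°: θ ← 0° +86° = 86°
rotate link 1 by +45°: θ ← 86° +45° = 131°
rotate link 1 by +87°: θ ← 131° +87° = 218°
rotate link 1 by +60°: θ ← 218° +60° = 278°
rotate link 1 by +58°: θ ← 278° +58° = 336°
rotate link 1 by -24°: θ ← 336° -24° = 312°
rotate link 1 by +44°: θ ← 312° +44° = 356°
rotate link 1 by +81°: θ ← 356° +81° = 437°
h = r sin θ − e = 43.846653 − 20 = 23.846653
sin φ = h / L = 23.846653 / 229 = 0.10413386
φ = arcsin(0.10413386) = 5.977267°

5.9773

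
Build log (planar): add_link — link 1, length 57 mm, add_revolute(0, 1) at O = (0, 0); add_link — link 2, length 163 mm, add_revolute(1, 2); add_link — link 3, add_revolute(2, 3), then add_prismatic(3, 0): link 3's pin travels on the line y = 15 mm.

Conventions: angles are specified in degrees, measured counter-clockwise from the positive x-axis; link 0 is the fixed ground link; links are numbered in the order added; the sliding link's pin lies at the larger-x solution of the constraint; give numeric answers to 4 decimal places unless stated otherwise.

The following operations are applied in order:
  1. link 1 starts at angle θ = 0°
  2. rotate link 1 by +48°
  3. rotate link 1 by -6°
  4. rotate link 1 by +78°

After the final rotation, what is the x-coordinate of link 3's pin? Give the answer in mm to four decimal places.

geometry: r = 57 mm, L = 163 mm, e = 15 mm; θ starts at 0°
rotate link 1 by +48°: θ ← 0° +48° = 48°
rotate link 1 by -6°: θ ← 48° -6° = 42°
rotate link 1 by +78°: θ ← 42° +78° = 120°
crank pin P = (r cos θ, r sin θ) = (-28.500000, 49.363448)
h = r sin θ − e = 49.363448 − 15 = 34.363448
x = r cos θ + √(L² − h²) = -28.500000 + 159.336604 = 130.836604

130.8366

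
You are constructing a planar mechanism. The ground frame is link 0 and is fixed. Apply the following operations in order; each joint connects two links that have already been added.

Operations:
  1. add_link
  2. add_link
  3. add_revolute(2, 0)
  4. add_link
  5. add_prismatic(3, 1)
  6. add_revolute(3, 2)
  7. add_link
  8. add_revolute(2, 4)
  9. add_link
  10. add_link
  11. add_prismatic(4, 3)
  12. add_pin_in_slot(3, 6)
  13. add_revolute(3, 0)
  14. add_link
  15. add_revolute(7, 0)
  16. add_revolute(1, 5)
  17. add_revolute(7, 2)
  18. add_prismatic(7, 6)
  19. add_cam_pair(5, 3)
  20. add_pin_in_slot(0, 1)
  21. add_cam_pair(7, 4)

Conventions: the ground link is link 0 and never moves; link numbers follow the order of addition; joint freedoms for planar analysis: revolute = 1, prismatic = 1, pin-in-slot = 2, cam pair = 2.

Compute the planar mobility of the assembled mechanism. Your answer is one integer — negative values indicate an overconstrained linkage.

(L,J1,J2)=(1,0,0); link0 fixed
link1: (2,0,0)
link2: (3,0,0)
R 2-0 [J1]: (3,1,0)
link3: (4,1,0)
P 3-1 [J1]: (4,2,0)
R 3-2 [J1]: (4,3,0)
link4: (5,3,0)
R 2-4 [J1]: (5,4,0)
link5: (6,4,0)
link6: (7,4,0)
P 4-3 [J1]: (7,5,0)
PS 3-6 [J2]: (7,5,1)
R 3-0 [J1]: (7,6,1)
link7: (8,6,1)
R 7-0 [J1]: (8,7,1)
R 1-5 [J1]: (8,8,1)
R 7-2 [J1]: (8,9,1)
P 7-6 [J1]: (8,10,1)
C 5-3 [J2]: (8,10,2)
PS 0-1 [J2]: (8,10,3)
C 7-4 [J2]: (8,10,4)
Grübler: 3·7 − 2·10 − 4 = -3

M = -3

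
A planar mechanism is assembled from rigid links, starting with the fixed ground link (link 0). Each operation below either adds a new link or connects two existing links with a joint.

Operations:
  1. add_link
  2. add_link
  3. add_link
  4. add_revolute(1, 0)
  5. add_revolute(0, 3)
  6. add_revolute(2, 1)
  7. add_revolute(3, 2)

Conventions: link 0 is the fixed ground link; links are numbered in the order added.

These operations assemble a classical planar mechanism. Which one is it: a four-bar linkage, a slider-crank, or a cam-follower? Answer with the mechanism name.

links: 4 (incl. ground); joints: 4 revolute, 0 prismatic, 0 higher (cam) pair, forming one closed loop
4 links in a single 4R loop → four-bar linkage

four-bar linkage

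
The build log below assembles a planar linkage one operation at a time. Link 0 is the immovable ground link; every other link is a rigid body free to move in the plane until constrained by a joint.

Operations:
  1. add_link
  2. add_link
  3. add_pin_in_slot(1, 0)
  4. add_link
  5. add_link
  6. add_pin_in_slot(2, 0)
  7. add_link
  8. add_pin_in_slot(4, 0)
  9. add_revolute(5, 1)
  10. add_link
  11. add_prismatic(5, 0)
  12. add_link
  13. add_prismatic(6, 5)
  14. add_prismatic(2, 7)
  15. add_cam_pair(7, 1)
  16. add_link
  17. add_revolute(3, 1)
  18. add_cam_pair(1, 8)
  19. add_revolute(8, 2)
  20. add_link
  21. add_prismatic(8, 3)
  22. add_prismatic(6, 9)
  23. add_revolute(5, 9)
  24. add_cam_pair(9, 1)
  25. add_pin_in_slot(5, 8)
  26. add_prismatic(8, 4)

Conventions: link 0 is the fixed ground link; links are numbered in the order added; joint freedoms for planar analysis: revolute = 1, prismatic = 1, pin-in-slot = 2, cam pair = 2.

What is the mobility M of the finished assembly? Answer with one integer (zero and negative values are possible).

ground; <1,0,0>
#1 <2,0,0>
#2 <3,0,0>
PS:1↔0 J2 <3,0,1>
#3 <4,0,1>
#4 <5,0,1>
PS:2↔0 J2 <5,0,2>
#5 <6,0,2>
PS:4↔0 J2 <6,0,3>
R:5↔1 J1 <6,1,3>
#6 <7,1,3>
P:5↔0 J1 <7,2,3>
#7 <8,2,3>
P:6↔5 J1 <8,3,3>
P:2↔7 J1 <8,4,3>
C:7↔1 J2 <8,4,4>
#8 <9,4,4>
R:3↔1 J1 <9,5,4>
C:1↔8 J2 <9,5,5>
R:8↔2 J1 <9,6,5>
#9 <10,6,5>
P:8↔3 J1 <10,7,5>
P:6↔9 J1 <10,8,5>
R:5↔9 J1 <10,9,5>
C:9↔1 J2 <10,9,6>
PS:5↔8 J2 <10,9,7>
P:8↔4 J1 <10,10,7>
3×9 − 2×10 − 1×7 = 0

M = 0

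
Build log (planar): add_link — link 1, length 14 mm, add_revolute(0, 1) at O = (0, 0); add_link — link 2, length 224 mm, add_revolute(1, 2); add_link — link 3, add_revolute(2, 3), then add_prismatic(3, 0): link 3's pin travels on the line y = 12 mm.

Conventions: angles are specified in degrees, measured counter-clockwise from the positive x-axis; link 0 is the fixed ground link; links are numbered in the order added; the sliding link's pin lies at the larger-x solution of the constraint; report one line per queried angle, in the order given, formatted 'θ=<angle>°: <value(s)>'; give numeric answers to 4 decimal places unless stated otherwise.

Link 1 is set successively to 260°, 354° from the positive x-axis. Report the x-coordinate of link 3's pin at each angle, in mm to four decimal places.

geometry: r = 14 mm, L = 224 mm, e = 12 mm
θ=260°: crank pin P = (r cos θ, r sin θ) = (-2.431074, -13.787309)
θ=260°: h = r sin θ − e = -13.787309 − 12 = -25.787309
θ=260°: x = r cos θ + √(L² − h²) = -2.431074 + 222.510707 = 220.079632
θ=354°: crank pin P = (r cos θ, r sin θ) = (13.923307, -1.463398)
θ=354°: h = r sin θ − e = -1.463398 − 12 = -13.463398
θ=354°: x = r cos θ + √(L² − h²) = 13.923307 + 223.595029 = 237.518335

θ=260°: 220.0796
θ=354°: 237.5183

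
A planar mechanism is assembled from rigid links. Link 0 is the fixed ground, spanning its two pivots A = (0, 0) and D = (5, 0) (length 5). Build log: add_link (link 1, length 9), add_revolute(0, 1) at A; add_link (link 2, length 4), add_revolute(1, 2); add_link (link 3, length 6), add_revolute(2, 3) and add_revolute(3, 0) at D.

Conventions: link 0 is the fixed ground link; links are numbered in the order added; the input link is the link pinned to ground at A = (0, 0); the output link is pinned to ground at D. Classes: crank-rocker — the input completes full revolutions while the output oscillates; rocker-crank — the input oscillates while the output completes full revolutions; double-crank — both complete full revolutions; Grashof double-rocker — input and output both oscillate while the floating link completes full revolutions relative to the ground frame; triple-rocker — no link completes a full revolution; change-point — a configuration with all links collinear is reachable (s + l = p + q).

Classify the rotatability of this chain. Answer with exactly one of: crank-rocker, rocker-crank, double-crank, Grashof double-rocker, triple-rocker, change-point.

lengths: ground=5, input=9, coupler=4, output=6
sorted: s=4 (shortest), l=9 (longest), p+q=11
s + l = 13 vs p + q = 11
s + l > p + q → non-Grashof → no link fully rotates → triple-rocker

triple-rocker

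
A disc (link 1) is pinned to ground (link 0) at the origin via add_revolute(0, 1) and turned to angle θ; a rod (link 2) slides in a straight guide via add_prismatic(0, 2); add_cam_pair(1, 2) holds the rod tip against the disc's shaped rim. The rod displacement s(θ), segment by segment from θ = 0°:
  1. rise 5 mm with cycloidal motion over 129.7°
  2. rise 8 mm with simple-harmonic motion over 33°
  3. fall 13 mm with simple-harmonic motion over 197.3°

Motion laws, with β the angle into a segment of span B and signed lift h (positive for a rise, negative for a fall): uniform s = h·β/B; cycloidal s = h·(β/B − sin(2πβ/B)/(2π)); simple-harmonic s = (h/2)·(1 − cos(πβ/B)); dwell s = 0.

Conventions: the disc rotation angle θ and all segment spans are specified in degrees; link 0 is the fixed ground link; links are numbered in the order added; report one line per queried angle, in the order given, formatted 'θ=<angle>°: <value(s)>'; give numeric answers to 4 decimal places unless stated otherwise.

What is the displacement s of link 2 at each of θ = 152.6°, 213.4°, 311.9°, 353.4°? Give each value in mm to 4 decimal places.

segment 1 (0° to 129.7°, cycloidal, h = 5) is passed completely: s = 0.0000 + (5) = 5.0000
θ = 152.6° falls in segment 2 (129.7° to 162.7°, simple-harmonic, h = 8): β = 152.6 − 129.7 = 22.9°, B = 33°; Δs = 8/2·(1 − cos(π·0.6939)) = 6.2891; s = 5.0000 + 6.2891 = 11.2891
segment 2 (129.7° to 162.7°, simple-harmonic, h = 8) is passed completely: s = 5.0000 + (8) = 13.0000
θ = 213.4° falls in segment 3 (162.7° to 360°, simple-harmonic, h = -13): β = 213.4 − 162.7 = 50.7°, B = 197.3°; Δs = -13/2·(1 − cos(π·0.2570)) = -2.0055; s = 13.0000 − 2.0055 = 10.9945
θ = 311.9° falls in segment 3 (162.7° to 360°, simple-harmonic, h = -13): β = 311.9 − 162.7 = 149.2°, B = 197.3°; Δs = -13/2·(1 − cos(π·0.7562)) = -11.1850; s = 13.0000 − 11.1850 = 1.8150
θ = 353.4° falls in segment 3 (162.7° to 360°, simple-harmonic, h = -13): β = 353.4 − 162.7 = 190.7°, B = 197.3°; Δs = -13/2·(1 − cos(π·0.9665)) = -12.9641; s = 13.0000 − 12.9641 = 0.0359

θ=152.6°: 11.2891
θ=213.4°: 10.9945
θ=311.9°: 1.8150
θ=353.4°: 0.0359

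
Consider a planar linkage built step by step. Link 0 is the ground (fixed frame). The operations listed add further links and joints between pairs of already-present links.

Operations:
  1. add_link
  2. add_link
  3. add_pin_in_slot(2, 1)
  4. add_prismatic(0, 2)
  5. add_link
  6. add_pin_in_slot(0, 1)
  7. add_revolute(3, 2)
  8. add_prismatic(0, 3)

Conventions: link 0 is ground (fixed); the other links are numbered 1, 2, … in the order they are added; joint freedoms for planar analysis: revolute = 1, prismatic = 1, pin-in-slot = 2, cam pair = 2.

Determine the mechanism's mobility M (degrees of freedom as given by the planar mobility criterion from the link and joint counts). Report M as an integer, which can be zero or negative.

link 0 = ground. State L|J1|J2 = 1|0|0
+link1  2|0|0
+link2  3|0|0
PS(2,1) f=2→J2  3|0|1
P(0,2) f=1→J1  3|1|1
+link3  4|1|1
PS(0,1) f=2→J2  4|1|2
R(3,2) f=1→J1  4|2|2
P(0,3) f=1→J1  4|3|2
M = 3(4−1)−2·3−2 = 9−6−2 = 1

M = 1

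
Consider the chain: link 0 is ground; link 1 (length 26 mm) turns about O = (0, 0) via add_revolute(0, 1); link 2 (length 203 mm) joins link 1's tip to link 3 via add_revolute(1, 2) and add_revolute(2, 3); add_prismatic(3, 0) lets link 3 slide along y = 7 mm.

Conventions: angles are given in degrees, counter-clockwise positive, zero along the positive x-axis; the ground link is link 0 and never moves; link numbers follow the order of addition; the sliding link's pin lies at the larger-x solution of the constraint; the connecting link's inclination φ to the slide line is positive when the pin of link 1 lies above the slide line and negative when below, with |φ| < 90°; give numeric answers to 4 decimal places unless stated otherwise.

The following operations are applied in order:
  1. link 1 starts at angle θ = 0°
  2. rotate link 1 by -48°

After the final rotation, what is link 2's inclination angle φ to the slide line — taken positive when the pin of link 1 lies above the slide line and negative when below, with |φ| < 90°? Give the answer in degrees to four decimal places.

geometry: r = 26 mm, L = 203 mm, e = 7 mm; θ starts at 0°
rotate link 1 by -48°: θ ← 0° -48° = -48°
h = r sin θ − e = -19.321765 − 7 = -26.321765
sin φ = h / L = -26.321765 / 203 = -0.12966387
φ = arcsin(-0.12966387) = -7.450169°

-7.4502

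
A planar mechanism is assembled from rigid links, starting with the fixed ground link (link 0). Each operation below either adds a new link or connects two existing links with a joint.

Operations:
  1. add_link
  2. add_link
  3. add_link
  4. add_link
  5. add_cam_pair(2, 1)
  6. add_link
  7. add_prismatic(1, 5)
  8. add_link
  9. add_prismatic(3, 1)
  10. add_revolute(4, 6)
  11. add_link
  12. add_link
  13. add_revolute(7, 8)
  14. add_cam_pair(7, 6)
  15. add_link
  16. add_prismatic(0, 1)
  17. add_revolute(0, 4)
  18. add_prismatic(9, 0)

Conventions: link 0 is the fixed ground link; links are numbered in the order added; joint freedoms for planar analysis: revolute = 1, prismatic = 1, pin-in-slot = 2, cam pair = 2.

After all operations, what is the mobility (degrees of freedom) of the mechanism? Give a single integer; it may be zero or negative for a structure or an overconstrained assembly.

link 0 = ground. State L|J1|J2 = 1|0|0
+link1  2|0|0
+link2  3|0|0
+link3  4|0|0
+link4  5|0|0
C(2,1) f=2→J2  5|0|1
+link5  6|0|1
P(1,5) f=1→J1  6|1|1
+link6  7|1|1
P(3,1) f=1→J1  7|2|1
R(4,6) f=1→J1  7|3|1
+link7  8|3|1
+link8  9|3|1
R(7,8) f=1→J1  9|4|1
C(7,6) f=2→J2  9|4|2
+link9  10|4|2
P(0,1) f=1→J1  10|5|2
R(0,4) f=1→J1  10|6|2
P(9,0) f=1→J1  10|7|2
M = 3(10−1)−2·7−2 = 27−14−2 = 11

M = 11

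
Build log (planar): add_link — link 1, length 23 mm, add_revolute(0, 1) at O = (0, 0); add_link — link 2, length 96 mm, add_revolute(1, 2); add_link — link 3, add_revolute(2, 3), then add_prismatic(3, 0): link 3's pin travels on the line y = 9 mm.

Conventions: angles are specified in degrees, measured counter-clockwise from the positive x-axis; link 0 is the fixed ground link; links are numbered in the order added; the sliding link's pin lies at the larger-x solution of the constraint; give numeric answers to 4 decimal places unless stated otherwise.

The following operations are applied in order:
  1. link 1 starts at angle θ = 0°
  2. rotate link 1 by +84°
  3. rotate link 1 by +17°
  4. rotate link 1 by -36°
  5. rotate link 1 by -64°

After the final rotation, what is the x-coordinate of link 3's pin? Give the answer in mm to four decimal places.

geometry: r = 23 mm, L = 96 mm, e = 9 mm; θ starts at 0°
rotate link 1 by +84°: θ ← 0° +84° = 84°
rotate link 1 by +17°: θ ← 84° +17° = 101°
rotate link 1 by -36°: θ ← 101° -36° = 65°
rotate link 1 by -64°: θ ← 65° -64° = 1°
crank pin P = (r cos θ, r sin θ) = (22.996497, 0.401405)
h = r sin θ − e = 0.401405 − 9 = -8.598595
x = r cos θ + √(L² − h²) = 22.996497 + 95.614142 = 118.610639

118.6106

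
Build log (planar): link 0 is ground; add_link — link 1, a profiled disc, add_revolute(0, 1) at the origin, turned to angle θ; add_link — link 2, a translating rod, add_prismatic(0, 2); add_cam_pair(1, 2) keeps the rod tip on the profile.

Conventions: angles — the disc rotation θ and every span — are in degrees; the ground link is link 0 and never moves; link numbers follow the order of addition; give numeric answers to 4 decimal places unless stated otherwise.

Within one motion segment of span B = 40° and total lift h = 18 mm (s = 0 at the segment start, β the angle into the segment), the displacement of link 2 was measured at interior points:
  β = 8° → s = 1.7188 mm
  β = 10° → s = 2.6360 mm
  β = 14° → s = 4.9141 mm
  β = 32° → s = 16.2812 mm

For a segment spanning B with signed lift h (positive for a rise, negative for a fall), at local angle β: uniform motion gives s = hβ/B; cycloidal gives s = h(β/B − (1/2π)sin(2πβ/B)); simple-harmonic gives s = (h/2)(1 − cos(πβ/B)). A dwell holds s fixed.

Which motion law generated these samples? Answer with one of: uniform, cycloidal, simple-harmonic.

candidates at β/B = r: uniform s = h·r (linear in β); cycloidal s = h·(r − sin(2πr)/(2π)); simple-harmonic s = (h/2)(1 − cos(πr))
β=8°: printed 1.7188 | uniform 3.6000, cycloidal 0.8754, simple-harmonic 1.7188
β=10°: printed 2.6360 | uniform 4.5000, cycloidal 1.6352, simple-harmonic 2.6360
β=14°: printed 4.9141 | uniform 6.3000, cycloidal 3.9823, simple-harmonic 4.9141
β=32°: printed 16.2812 | uniform 14.4000, cycloidal 17.1246, simple-harmonic 16.2812
only one law matches every sample → simple-harmonic

simple-harmonic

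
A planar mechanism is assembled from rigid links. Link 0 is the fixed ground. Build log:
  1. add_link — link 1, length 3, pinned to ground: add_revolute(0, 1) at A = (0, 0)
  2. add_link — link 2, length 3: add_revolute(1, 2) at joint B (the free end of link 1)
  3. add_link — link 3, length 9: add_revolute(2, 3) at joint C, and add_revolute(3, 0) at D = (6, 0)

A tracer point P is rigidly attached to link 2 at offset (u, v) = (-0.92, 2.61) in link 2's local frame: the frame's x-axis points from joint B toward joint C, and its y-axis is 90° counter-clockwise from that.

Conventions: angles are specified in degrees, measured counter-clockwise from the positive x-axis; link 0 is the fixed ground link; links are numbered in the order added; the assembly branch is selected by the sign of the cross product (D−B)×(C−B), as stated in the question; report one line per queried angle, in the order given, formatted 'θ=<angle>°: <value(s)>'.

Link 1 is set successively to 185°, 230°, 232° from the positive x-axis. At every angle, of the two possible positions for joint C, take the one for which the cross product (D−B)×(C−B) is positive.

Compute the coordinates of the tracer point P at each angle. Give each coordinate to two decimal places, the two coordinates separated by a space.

A=(0,0), D=(6.00,0)
θ=185°: B = A + 3.00·(cos185°, sin185°) = (-2.9886, -0.2615)
θ=185°: |BD| = 8.9924
θ=185°: circle(B,3.00) ∩ circle(D,9.00): a=0.4928, h=2.9592
θ=185°:   candidates: C₊=(-2.5820,2.7109) cross=26.611; C₋=(-2.4099,-3.2051) cross=-26.611
θ=185°:   branch + wants cross > 0 → take C=(-2.5820,2.7109) (cross=26.611)
θ=185°: ex = (C−B)/|BC| = (0.1355,0.9908); ey = (-0.9908,0.1355)
θ=185°: P = B + -0.92·ex + 2.61·ey = (-5.6992,-0.8193)
θ=230°: B = A + 3.00·(cos230°, sin230°) = (-1.9284, -2.2981)
θ=230°: |BD| = 8.2547
θ=230°: circle(B,3.00) ∩ circle(D,9.00): a=-0.2338, h=2.9909
θ=230°:   candidates: C₊=(-2.9856,0.5094) cross=24.689; C₋=(-1.3202,-5.2359) cross=-24.689
θ=230°:   branch + wants cross > 0 → take C=(-2.9856,0.5094) (cross=24.689)
θ=230°: ex = (C−B)/|BC| = (-0.3524,0.9358); ey = (-0.9358,-0.3524)
θ=230°: P = B + -0.92·ex + 2.61·ey = (-4.0467,-4.0789)
θ=232°: B = A + 3.00·(cos232°, sin232°) = (-1.8470, -2.3640)
θ=232°: |BD| = 8.1954
θ=232°: circle(B,3.00) ∩ circle(D,9.00): a=-0.2951, h=2.9855
θ=232°:   candidates: C₊=(-2.9907,0.4094) cross=24.467; C₋=(-1.2683,-5.3077) cross=-24.467
θ=232°:   branch + wants cross > 0 → take C=(-2.9907,0.4094) (cross=24.467)
θ=232°: ex = (C−B)/|BC| = (-0.3812,0.9245); ey = (-0.9245,-0.3812)
θ=232°: P = B + -0.92·ex + 2.61·ey = (-3.9091,-4.2096)

θ=185°: -5.70 -0.82
θ=230°: -4.05 -4.08
θ=232°: -3.91 -4.21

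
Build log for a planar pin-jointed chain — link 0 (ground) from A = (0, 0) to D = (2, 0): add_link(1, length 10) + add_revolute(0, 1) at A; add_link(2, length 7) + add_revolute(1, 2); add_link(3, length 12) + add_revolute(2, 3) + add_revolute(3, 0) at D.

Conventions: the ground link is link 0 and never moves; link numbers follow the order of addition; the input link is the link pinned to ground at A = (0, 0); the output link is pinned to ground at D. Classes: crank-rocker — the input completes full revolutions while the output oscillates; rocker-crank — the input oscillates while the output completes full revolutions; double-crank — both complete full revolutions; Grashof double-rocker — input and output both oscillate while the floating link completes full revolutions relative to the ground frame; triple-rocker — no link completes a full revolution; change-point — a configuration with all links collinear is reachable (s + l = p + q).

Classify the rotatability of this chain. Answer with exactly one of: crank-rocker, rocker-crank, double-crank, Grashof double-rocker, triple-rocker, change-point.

lengths: ground=2, input=10, coupler=7, output=12
sorted: s=2 (shortest), l=12 (longest), p+q=17
s + l = 14 vs p + q = 17
s + l < p + q (Grashof) with shortest = ground link → double-crank

double-crank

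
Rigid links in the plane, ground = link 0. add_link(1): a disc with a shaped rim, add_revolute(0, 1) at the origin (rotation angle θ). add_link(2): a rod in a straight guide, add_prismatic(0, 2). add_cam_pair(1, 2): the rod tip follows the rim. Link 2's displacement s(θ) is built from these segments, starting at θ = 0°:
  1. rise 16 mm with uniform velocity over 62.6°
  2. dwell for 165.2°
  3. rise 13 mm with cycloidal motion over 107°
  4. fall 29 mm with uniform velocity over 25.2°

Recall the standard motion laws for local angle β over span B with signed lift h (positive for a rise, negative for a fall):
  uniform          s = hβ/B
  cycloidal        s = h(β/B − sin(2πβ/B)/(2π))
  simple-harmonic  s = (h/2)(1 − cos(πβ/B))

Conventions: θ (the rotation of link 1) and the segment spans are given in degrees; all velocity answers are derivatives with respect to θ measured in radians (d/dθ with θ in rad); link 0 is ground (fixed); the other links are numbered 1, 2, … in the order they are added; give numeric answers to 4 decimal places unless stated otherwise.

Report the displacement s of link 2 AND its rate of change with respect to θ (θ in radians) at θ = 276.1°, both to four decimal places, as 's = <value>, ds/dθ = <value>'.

segment 1 (0° to 62.6°, uniform, h = 16) is passed completely: s = 0.0000 + (16) = 16.0000
segment 2 (62.6° to 227.8°, dwell): s unchanged at 16.0000
θ = 276.1° falls in segment 3 (227.8° to 334.8°, cycloidal, h = 13): β = 276.1 − 227.8 = 48.3°, B = 107°; Δs = 13·(0.4514 − sin(2π·0.4514)/(2π)) = 5.2462; s = 16.0000 + 5.2462 = 21.2462
velocity in seg [227.8°–334.8°] (cycloidal), θ in radians: β = 48.3° = 0.8430 rad, B = 107° = 1.8675 rad; ds/dθ = (h/B)(1 − cos(2πβ/B)) = (13/1.8675)(1 − cos(2π·0.4514)) = 13.600325 mm/rad

s = 21.2462, ds/dθ = 13.6003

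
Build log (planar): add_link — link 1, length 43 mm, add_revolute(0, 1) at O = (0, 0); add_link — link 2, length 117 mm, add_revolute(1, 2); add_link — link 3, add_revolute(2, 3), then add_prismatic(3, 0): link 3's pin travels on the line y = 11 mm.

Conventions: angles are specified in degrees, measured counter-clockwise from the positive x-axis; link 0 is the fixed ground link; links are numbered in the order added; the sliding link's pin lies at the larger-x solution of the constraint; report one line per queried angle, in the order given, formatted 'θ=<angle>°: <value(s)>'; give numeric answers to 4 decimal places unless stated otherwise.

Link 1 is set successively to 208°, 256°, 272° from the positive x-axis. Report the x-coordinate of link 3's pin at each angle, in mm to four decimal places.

geometry: r = 43 mm, L = 117 mm, e = 11 mm
θ=208°: crank pin P = (r cos θ, r sin θ) = (-37.966746, -20.187277)
θ=208°: h = r sin θ − e = -20.187277 − 11 = -31.187277
θ=208°: x = r cos θ + √(L² − h²) = -37.966746 + 112.766811 = 74.800065
θ=256°: crank pin P = (r cos θ, r sin θ) = (-10.402642, -41.722716)
θ=256°: h = r sin θ − e = -41.722716 − 11 = -52.722716
θ=256°: x = r cos θ + √(L² − h²) = -10.402642 + 104.447667 = 94.045026
θ=272°: crank pin P = (r cos θ, r sin θ) = (1.500678, -42.973806)
θ=272°: h = r sin θ − e = -42.973806 − 11 = -53.973806
θ=272°: x = r cos θ + √(L² − h²) = 1.500678 + 103.806687 = 105.307366

θ=208°: 74.8001
θ=256°: 94.0450
θ=272°: 105.3074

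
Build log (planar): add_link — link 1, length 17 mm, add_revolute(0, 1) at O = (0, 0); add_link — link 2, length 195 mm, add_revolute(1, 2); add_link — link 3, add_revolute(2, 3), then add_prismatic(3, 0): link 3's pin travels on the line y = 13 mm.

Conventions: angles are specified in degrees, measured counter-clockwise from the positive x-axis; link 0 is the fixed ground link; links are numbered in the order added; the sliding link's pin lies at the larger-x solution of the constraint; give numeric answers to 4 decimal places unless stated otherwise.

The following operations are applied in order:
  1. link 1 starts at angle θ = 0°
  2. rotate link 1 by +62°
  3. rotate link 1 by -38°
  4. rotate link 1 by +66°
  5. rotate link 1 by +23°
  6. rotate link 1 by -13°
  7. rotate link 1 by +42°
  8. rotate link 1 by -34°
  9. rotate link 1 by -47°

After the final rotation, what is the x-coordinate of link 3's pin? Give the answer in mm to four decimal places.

geometry: r = 17 mm, L = 195 mm, e = 13 mm; θ starts at 0°
rotate link 1 by +62°: θ ← 0° +62° = 62°
rotate link 1 by -38°: θ ← 62° -38° = 24°
rotate link 1 by +66°: θ ← 24° +66° = 90°
rotate link 1 by +23°: θ ← 90° +23° = 113°
rotate link 1 by -13°: θ ← 113° -13° = 100°
rotate link 1 by +42°: θ ← 100° +42° = 142°
rotate link 1 by -34°: θ ← 142° -34° = 108°
rotate link 1 by -47°: θ ← 108° -47° = 61°
crank pin P = (r cos θ, r sin θ) = (8.241764, 14.868535)
h = r sin θ − e = 14.868535 − 13 = 1.868535
x = r cos θ + √(L² − h²) = 8.241764 + 194.991047 = 203.232811

203.2328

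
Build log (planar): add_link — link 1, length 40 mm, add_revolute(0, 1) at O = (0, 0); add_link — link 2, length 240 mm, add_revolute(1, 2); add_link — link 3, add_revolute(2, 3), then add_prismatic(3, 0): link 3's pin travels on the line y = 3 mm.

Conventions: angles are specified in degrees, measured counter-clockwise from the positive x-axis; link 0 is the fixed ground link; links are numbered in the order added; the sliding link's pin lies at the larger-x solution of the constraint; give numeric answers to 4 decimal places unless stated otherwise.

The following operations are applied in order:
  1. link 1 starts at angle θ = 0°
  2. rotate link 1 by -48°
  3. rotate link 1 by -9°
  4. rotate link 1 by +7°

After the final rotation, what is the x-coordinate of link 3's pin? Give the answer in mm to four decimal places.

geometry: r = 40 mm, L = 240 mm, e = 3 mm; θ starts at 0°
rotate link 1 by -48°: θ ← 0° -48° = -48°
rotate link 1 by -9°: θ ← -48° -9° = -57°
rotate link 1 by +7°: θ ← -57° +7° = -50°
crank pin P = (r cos θ, r sin θ) = (25.711504, -30.641778)
h = r sin θ − e = -30.641778 − 3 = -33.641778
x = r cos θ + √(L² − h²) = 25.711504 + 237.630450 = 263.341954

263.3420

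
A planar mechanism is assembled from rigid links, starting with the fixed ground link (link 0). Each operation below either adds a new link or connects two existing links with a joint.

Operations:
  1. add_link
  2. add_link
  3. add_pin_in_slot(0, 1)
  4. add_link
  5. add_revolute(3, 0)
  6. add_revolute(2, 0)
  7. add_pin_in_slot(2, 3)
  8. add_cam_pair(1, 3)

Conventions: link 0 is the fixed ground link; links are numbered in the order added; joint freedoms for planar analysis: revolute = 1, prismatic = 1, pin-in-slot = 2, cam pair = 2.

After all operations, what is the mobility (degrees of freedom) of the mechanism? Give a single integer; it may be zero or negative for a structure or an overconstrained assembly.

ground; <1,0,0>
#1 <2,0,0>
#2 <3,0,0>
PS:0↔1 J2 <3,0,1>
#3 <4,0,1>
R:3↔0 J1 <4,1,1>
R:2↔0 J1 <4,2,1>
PS:2↔3 J2 <4,2,2>
C:1↔3 J2 <4,2,3>
3×3 − 2×2 − 1×3 = 2

M = 2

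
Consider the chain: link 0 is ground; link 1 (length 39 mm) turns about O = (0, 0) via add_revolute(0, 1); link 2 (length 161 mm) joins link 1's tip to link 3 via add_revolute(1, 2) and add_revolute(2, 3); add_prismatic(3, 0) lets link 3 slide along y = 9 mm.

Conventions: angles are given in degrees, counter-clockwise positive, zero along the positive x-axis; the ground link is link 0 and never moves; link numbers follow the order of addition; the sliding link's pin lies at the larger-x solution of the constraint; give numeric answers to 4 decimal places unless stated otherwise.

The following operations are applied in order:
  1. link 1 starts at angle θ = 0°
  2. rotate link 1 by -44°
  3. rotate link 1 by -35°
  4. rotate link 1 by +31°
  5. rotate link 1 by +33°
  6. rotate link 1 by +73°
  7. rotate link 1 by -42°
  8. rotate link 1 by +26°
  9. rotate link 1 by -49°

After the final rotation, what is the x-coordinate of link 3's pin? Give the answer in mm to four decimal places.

geometry: r = 39 mm, L = 161 mm, e = 9 mm; θ starts at 0°
rotate link 1 by -44°: θ ← 0° -44° = -44°
rotate link 1 by -35°: θ ← -44° -35° = -79°
rotate link 1 by +31°: θ ← -79° +31° = -48°
rotate link 1 by +33°: θ ← -48° +33° = -15°
rotate link 1 by +73°: θ ← -15° +73° = 58°
rotate link 1 by -42°: θ ← 58° -42° = 16°
rotate link 1 by +26°: θ ← 16° +26° = 42°
rotate link 1 by -49°: θ ← 42° -49° = -7°
crank pin P = (r cos θ, r sin θ) = (38.709300, -4.752904)
h = r sin θ − e = -4.752904 − 9 = -13.752904
x = r cos θ + √(L² − h²) = 38.709300 + 160.411526 = 199.120826

199.1208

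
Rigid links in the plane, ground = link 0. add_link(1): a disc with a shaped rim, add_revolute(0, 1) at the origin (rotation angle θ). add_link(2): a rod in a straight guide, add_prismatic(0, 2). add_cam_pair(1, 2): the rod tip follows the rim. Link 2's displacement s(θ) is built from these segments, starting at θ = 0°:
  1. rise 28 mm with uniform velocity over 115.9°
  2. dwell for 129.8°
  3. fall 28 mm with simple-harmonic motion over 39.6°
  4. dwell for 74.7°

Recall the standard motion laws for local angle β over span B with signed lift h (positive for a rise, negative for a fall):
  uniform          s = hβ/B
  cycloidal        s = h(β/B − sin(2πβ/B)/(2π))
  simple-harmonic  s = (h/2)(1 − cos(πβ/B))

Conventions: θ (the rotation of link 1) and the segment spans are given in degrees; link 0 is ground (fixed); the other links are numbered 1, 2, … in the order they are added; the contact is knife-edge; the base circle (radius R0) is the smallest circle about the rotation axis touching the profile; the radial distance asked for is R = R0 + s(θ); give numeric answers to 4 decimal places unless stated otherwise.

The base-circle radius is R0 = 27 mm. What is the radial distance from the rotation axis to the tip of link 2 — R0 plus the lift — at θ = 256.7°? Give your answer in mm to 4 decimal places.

segment 1 (0° to 115.9°, uniform, h = 28) is passed completely: s = 0.0000 + (28) = 28.0000
segment 2 (115.9° to 245.7°, dwell): s unchanged at 28.0000
θ = 256.7° falls in segment 3 (245.7° to 285.3°, simple-harmonic, h = -28): β = 256.7 − 245.7 = 11°, B = 39.6°; Δs = -28/2·(1 − cos(π·0.2778)) = -5.0010; s = 28.0000 − 5.0010 = 22.9990
R = R0 + s = 27 + 22.9990 = 49.9990

49.9990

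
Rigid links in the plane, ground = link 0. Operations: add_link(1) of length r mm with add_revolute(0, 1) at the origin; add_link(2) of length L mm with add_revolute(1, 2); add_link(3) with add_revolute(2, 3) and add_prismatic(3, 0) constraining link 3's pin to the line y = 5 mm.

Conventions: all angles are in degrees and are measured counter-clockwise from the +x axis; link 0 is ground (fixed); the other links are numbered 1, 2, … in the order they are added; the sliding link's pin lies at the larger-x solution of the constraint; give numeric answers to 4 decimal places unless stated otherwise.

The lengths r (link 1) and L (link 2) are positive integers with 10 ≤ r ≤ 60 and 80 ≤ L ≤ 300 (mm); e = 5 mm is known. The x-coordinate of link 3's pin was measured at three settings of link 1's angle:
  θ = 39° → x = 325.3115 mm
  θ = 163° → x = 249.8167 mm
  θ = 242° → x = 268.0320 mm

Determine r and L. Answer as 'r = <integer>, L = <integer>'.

constraint per measurement: (x − r cos θ)² + (r sin θ − e)² = L²
subtracting the θ₁ and θ₂ equations cancels the r² and L² terms:
r = (x₁² − x₂²) / (2[(x₁cos θ₁ + e sin θ₁) − (x₂cos θ₂ + e sin θ₂)]) = 44.0000 → r = 44
L² = (x₁ − r cos θ₁)² + (r sin θ₁ − e)² = 85263.9934 → L = 292.0000 → L = 292
check at θ₃=242°: x = 268.0320 (printed 268.0320) ✓

r = 44, L = 292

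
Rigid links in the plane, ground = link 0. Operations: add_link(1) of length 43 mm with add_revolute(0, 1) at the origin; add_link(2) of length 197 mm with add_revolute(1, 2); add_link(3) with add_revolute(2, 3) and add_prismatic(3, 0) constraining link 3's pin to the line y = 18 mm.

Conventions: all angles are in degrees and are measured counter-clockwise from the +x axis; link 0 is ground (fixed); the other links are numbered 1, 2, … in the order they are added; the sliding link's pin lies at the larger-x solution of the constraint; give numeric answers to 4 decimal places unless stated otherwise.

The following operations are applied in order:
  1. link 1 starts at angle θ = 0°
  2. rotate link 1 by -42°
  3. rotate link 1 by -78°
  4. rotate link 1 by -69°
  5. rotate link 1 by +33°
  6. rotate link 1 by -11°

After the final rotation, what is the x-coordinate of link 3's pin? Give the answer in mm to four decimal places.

geometry: r = 43 mm, L = 197 mm, e = 18 mm; θ starts at 0°
rotate link 1 by -42°: θ ← 0° -42° = -42°
rotate link 1 by -78°: θ ← -42° -78° = -120°
rotate link 1 by -69°: θ ← -120° -69° = -189°
rotate link 1 by +33°: θ ← -189° +33° = -156°
rotate link 1 by -11°: θ ← -156° -11° = -167°
crank pin P = (r cos θ, r sin θ) = (-41.897913, -9.672895)
h = r sin θ − e = -9.672895 − 18 = -27.672895
x = r cos θ + √(L² − h²) = -41.897913 + 195.046689 = 153.148776

153.1488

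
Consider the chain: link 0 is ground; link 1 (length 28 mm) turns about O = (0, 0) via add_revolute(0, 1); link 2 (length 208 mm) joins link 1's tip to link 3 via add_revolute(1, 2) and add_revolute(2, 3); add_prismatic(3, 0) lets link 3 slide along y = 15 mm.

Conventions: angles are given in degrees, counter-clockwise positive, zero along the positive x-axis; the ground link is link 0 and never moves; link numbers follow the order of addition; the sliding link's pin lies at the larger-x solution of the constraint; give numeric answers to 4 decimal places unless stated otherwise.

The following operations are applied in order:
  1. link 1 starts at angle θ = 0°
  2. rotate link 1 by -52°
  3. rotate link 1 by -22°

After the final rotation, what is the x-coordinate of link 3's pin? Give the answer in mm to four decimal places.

geometry: r = 28 mm, L = 208 mm, e = 15 mm; θ starts at 0°
rotate link 1 by -52°: θ ← 0° -52° = -52°
rotate link 1 by -22°: θ ← -52° -22° = -74°
crank pin P = (r cos θ, r sin θ) = (7.717846, -26.915327)
h = r sin θ − e = -26.915327 − 15 = -41.915327
x = r cos θ + √(L² − h²) = 7.717846 + 203.732926 = 211.450772

211.4508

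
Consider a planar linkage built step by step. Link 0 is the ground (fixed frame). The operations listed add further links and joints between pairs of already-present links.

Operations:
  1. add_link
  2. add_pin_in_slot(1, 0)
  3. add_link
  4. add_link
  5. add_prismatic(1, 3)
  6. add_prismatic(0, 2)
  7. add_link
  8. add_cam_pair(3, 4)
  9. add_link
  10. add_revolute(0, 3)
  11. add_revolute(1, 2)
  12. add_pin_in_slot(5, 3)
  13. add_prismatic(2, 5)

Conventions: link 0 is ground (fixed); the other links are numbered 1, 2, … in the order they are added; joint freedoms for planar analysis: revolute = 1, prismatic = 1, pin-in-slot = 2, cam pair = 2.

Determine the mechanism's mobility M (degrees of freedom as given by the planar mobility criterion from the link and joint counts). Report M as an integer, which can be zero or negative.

L=1 J1=0 J2=0
add link → L=2 J1=0 J2=0
PS@1,0 dof=2 J2 → L=2 J1=0 J2=1
add link → L=3 J1=0 J2=1
add link → L=4 J1=0 J2=1
P@1,3 dof=1 J1 → L=4 J1=1 J2=1
P@0,2 dof=1 J1 → L=4 J1=2 J2=1
add link → L=5 J1=2 J2=1
C@3,4 dof=2 J2 → L=5 J1=2 J2=2
add link → L=6 J1=2 J2=2
R@0,3 dof=1 J1 → L=6 J1=3 J2=2
R@1,2 dof=1 J1 → L=6 J1=4 J2=2
PS@5,3 dof=2 J2 → L=6 J1=4 J2=3
P@2,5 dof=1 J1 → L=6 J1=5 J2=3
M=3(L−1)−2J1−J2=3·5−2·5−3=2

M = 2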